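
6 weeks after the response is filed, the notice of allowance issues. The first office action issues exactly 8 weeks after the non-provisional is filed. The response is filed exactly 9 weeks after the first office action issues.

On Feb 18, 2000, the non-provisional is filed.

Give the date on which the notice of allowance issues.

The non-provisional is filed: Feb 18, 2000.
The first office action issues: Feb 18, 2000 + 8 weeks = Apr 14, 2000.
The response is filed: Apr 14, 2000 + 9 weeks = Jun 16, 2000.
The notice of allowance issues: Jun 16, 2000 + 6 weeks = Jul 28, 2000.

Jul 28, 2000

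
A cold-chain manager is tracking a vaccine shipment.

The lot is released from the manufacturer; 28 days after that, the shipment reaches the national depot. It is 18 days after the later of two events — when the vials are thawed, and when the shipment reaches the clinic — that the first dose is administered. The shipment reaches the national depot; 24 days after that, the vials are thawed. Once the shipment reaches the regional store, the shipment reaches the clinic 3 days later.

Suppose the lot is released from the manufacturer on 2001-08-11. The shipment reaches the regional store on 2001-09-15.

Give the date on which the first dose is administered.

The lot is released from the manufacturer: Aug 11, 2001.
The shipment reaches the national depot: Aug 11, 2001 + 28 days = Sep 8, 2001.
The vials are thawed: Sep 8, 2001 + 24 days = Oct 2, 2001.
The shipment reaches the regional store: Sep 15, 2001.
The shipment reaches the clinic: Sep 15, 2001 + 3 days = Sep 18, 2001.
Both prerequisites met — the vials are thawed (Oct 2, 2001), the shipment reaches the clinic (Sep 18, 2001); the later is Oct 2, 2001.
The first dose is administered: Oct 2, 2001 + 18 days = Oct 20, 2001.

2001-10-20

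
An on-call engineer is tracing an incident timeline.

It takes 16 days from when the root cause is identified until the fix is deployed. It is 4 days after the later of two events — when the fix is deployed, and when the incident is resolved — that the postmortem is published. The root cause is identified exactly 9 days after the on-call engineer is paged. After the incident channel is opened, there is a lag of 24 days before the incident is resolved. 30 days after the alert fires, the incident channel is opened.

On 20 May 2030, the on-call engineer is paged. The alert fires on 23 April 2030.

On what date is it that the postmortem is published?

The on-call engineer is paged: May 20, 2030.
The root cause is identified: May 20, 2030 + 9 days = May 29, 2030.
The fix is deployed: May 29, 2030 + 16 days = Jun 14, 2030.
The alert fires: Apr 23, 2030.
The incident channel is opened: Apr 23, 2030 + 30 days = May 23, 2030.
The incident is resolved: May 23, 2030 + 24 days = Jun 16, 2030.
Both prerequisites met — the fix is deployed (Jun 14, 2030), the incident is resolved (Jun 16, 2030); the later is Jun 16, 2030.
The postmortem is published: Jun 16, 2030 + 4 days = Jun 20, 2030.

20 June 2030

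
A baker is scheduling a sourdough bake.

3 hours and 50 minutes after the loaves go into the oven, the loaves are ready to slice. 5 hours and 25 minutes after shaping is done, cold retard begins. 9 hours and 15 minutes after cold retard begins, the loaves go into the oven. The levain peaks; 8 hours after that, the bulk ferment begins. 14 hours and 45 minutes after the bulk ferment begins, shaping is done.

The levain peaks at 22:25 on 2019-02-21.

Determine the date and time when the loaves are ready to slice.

The levain peaks: 22:25 Feb 21, 2019.
The bulk ferment begins: 22:25 Feb 21, 2019 + 8h = 06:25 Feb 22, 2019.
Shaping is done: 06:25 Feb 22, 2019 + 14h45m = 21:10 Feb 22, 2019.
Cold retard begins: 21:10 Feb 22, 2019 + 5h25m = 02:35 Feb 23, 2019.
The loaves go into the oven: 02:35 Feb 23, 2019 + 9h15m = 11:50 Feb 23, 2019.
The loaves are ready to slice: 11:50 Feb 23, 2019 + 3h50m = 15:40 Feb 23, 2019.

15:40 on 2019-02-23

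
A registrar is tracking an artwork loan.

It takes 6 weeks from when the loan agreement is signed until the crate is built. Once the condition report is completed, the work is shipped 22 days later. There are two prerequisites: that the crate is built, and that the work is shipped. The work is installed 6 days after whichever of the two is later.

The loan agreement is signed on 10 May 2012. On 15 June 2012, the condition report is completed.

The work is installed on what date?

The loan agreement is signed: May 10, 2012.
The crate is built: May 10, 2012 + 6 weeks = Jun 21, 2012.
The condition report is completed: Jun 15, 2012.
The work is shipped: Jun 15, 2012 + 22 days = Jul 7, 2012.
Both prerequisites met — the crate is built (Jun 21, 2012), the work is shipped (Jul 7, 2012); the later is Jul 7, 2012.
The work is installed: Jul 7, 2012 + 6 days = Jul 13, 2012.

13 July 2012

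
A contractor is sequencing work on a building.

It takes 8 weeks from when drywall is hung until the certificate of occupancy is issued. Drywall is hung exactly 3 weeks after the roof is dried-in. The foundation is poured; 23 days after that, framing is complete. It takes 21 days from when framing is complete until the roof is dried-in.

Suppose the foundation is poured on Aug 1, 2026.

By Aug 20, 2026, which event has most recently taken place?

The foundation is poured: Aug 1, 2026.
Framing is complete: Aug 1, 2026 + 23 days = Aug 24, 2026.
The roof is dried-in: Aug 24, 2026 + 21 days = Sep 14, 2026.
Drywall is hung: Sep 14, 2026 + 3 weeks = Oct 5, 2026.
The certificate of occupancy is issued: Oct 5, 2026 + 8 weeks = Nov 30, 2026.
Aug 20, 2026 falls between when the foundation is poured (Aug 1, 2026) and when framing is complete (Aug 24, 2026).

The foundation is poured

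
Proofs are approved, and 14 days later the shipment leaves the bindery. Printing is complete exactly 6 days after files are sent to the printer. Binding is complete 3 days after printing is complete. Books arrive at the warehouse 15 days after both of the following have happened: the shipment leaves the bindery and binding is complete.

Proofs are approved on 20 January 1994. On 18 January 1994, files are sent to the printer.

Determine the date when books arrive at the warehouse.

18 February 1994

Proofs are approved: Jan 20, 1994.
The shipment leaves the bindery: Jan 20, 1994 + 14 days = Feb 3, 1994.
Files are sent to the printer: Jan 18, 1994.
Printing is complete: Jan 18, 1994 + 6 days = Jan 24, 1994.
Binding is complete: Jan 24, 1994 + 3 days = Jan 27, 1994.
Both prerequisites met — the shipment leaves the bindery (Feb 3, 1994), binding is complete (Jan 27, 1994); the later is Feb 3, 1994.
Books arrive at the warehouse: Feb 3, 1994 + 15 days = Feb 18, 1994.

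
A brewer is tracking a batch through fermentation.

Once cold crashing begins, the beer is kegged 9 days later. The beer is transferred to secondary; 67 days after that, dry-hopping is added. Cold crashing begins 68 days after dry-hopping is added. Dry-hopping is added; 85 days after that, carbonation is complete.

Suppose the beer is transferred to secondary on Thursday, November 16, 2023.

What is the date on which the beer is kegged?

Monday, April 8, 2024

The beer is transferred to secondary: Nov 16, 2023.
Dry-hopping is added: Nov 16, 2023 + 67 days = Jan 22, 2024.
Cold crashing begins: Jan 22, 2024 + 68 days = Mar 30, 2024.
The beer is kegged: Mar 30, 2024 + 9 days = Apr 8, 2024.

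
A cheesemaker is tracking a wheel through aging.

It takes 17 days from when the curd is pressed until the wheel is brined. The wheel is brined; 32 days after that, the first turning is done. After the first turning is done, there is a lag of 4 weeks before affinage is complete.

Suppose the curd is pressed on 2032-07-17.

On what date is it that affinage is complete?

The curd is pressed: Jul 17, 2032.
The wheel is brined: Jul 17, 2032 + 17 days = Aug 3, 2032.
The first turning is done: Aug 3, 2032 + 32 days = Sep 4, 2032.
Affinage is complete: Sep 4, 2032 + 4 weeks = Oct 2, 2032.

2032-10-02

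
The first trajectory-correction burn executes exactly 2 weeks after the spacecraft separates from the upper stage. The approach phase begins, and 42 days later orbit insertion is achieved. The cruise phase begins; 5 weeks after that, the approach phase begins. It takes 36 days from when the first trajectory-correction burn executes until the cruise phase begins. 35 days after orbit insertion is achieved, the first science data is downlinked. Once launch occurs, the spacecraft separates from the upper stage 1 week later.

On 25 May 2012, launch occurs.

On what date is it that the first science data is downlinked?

10 November 2012

Launch occurs: May 25, 2012.
The spacecraft separates from the upper stage: May 25, 2012 + 1 week = Jun 1, 2012.
The first trajectory-correction burn executes: Jun 1, 2012 + 2 weeks = Jun 15, 2012.
The cruise phase begins: Jun 15, 2012 + 36 days = Jul 21, 2012.
The approach phase begins: Jul 21, 2012 + 5 weeks = Aug 25, 2012.
Orbit insertion is achieved: Aug 25, 2012 + 42 days = Oct 6, 2012.
The first science data is downlinked: Oct 6, 2012 + 35 days = Nov 10, 2012.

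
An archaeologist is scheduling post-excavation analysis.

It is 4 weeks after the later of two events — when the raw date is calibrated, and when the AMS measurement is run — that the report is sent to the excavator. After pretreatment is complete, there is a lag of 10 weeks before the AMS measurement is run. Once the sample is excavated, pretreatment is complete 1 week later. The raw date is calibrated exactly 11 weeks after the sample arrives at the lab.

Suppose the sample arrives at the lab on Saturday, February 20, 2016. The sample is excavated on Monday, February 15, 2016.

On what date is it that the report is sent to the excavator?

The sample arrives at the lab: Feb 20, 2016.
The raw date is calibrated: Feb 20, 2016 + 11 weeks = May 7, 2016.
The sample is excavated: Feb 15, 2016.
Pretreatment is complete: Feb 15, 2016 + 1 week = Feb 22, 2016.
The AMS measurement is run: Feb 22, 2016 + 10 weeks = May 2, 2016.
Both prerequisites met — the raw date is calibrated (May 7, 2016), the AMS measurement is run (May 2, 2016); the later is May 7, 2016.
The report is sent to the excavator: May 7, 2016 + 4 weeks = Jun 4, 2016.

Saturday, June 4, 2016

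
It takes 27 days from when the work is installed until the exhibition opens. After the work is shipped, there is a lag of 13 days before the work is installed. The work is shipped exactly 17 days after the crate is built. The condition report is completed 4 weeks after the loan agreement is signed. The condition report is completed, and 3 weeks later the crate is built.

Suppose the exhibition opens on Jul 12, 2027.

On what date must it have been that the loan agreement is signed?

Mar 28, 2027

The exhibition opens: Jul 12, 2027.
The work is installed: Jul 12, 2027 − 27 days = Jun 15, 2027.
The work is shipped: Jun 15, 2027 − 13 days = Jun 2, 2027.
The crate is built: Jun 2, 2027 − 17 days = May 16, 2027.
The condition report is completed: May 16, 2027 − 3 weeks = Apr 25, 2027.
The loan agreement is signed: Apr 25, 2027 − 4 weeks = Mar 28, 2027.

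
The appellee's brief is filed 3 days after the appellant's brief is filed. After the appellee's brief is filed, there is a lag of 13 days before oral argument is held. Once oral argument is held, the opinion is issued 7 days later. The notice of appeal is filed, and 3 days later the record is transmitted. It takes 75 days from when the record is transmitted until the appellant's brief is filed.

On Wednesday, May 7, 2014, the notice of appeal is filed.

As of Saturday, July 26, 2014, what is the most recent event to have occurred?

The appellant's brief is filed

The notice of appeal is filed: May 7, 2014.
The record is transmitted: May 7, 2014 + 3 days = May 10, 2014.
The appellant's brief is filed: May 10, 2014 + 75 days = Jul 24, 2014.
The appellee's brief is filed: Jul 24, 2014 + 3 days = Jul 27, 2014.
Oral argument is held: Jul 27, 2014 + 13 days = Aug 9, 2014.
The opinion is issued: Aug 9, 2014 + 7 days = Aug 16, 2014.
Jul 26, 2014 falls between when the appellant's brief is filed (Jul 24, 2014) and when the appellee's brief is filed (Jul 27, 2014).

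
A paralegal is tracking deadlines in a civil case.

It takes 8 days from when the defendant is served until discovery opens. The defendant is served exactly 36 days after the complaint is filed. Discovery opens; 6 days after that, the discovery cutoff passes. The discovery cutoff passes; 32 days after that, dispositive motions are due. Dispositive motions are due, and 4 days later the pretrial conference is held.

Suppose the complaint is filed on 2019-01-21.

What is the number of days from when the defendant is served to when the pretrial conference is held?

50 days

Causal path: the defendant is served → discovery opens → the discovery cutoff passes → dispositive motions are due → the pretrial conference is held.
Total delay along the path: 8 + 6 + 32 + 4 = 50 days.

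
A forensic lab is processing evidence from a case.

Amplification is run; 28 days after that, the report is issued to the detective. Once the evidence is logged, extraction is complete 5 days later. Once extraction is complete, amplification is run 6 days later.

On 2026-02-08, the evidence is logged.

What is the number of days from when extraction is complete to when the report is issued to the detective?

Causal path: extraction is complete → amplification is run → the report is issued to the detective.
Total delay along the path: 6 + 28 = 34 days.

34 days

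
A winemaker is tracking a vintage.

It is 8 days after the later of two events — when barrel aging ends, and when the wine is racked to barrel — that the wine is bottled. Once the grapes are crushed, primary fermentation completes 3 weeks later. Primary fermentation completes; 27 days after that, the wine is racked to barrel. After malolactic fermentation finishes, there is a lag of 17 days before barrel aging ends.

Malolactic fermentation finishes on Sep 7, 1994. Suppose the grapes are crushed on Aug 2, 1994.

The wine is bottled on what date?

Oct 2, 1994

Malolactic fermentation finishes: Sep 7, 1994.
Barrel aging ends: Sep 7, 1994 + 17 days = Sep 24, 1994.
The grapes are crushed: Aug 2, 1994.
Primary fermentation completes: Aug 2, 1994 + 3 weeks = Aug 23, 1994.
The wine is racked to barrel: Aug 23, 1994 + 27 days = Sep 19, 1994.
Both prerequisites met — barrel aging ends (Sep 24, 1994), the wine is racked to barrel (Sep 19, 1994); the later is Sep 24, 1994.
The wine is bottled: Sep 24, 1994 + 8 days = Oct 2, 1994.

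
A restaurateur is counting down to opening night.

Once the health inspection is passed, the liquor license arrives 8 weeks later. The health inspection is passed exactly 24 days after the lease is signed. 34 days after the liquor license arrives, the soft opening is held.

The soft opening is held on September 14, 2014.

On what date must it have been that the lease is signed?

May 23, 2014

The soft opening is held: Sep 14, 2014.
The liquor license arrives: Sep 14, 2014 − 34 days = Aug 11, 2014.
The health inspection is passed: Aug 11, 2014 − 8 weeks = Jun 16, 2014.
The lease is signed: Jun 16, 2014 − 24 days = May 23, 2014.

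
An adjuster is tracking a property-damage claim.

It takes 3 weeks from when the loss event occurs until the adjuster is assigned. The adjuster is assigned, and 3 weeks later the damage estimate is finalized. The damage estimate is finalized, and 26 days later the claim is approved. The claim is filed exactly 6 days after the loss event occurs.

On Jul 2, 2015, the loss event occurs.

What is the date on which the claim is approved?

Sep 8, 2015

The loss event occurs: Jul 2, 2015.
The adjuster is assigned: Jul 2, 2015 + 3 weeks = Jul 23, 2015.
The damage estimate is finalized: Jul 23, 2015 + 3 weeks = Aug 13, 2015.
The claim is approved: Aug 13, 2015 + 26 days = Sep 8, 2015.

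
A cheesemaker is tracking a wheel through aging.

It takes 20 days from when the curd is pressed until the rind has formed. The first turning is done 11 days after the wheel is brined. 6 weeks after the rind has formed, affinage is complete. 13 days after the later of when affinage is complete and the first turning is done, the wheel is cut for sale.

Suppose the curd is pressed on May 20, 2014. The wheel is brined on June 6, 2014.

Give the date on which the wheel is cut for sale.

The curd is pressed: May 20, 2014.
The rind has formed: May 20, 2014 + 20 days = Jun 9, 2014.
Affinage is complete: Jun 9, 2014 + 6 weeks = Jul 21, 2014.
The wheel is brined: Jun 6, 2014.
The first turning is done: Jun 6, 2014 + 11 days = Jun 17, 2014.
Both prerequisites met — affinage is complete (Jul 21, 2014), the first turning is done (Jun 17, 2014); the later is Jul 21, 2014.
The wheel is cut for sale: Jul 21, 2014 + 13 days = Aug 3, 2014.

August 3, 2014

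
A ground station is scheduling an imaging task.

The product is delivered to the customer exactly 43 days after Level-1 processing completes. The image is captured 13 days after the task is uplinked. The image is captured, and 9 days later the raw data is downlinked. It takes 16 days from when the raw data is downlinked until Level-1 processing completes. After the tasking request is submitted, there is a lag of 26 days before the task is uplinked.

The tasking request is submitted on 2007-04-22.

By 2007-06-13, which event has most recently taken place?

The tasking request is submitted: Apr 22, 2007.
The task is uplinked: Apr 22, 2007 + 26 days = May 18, 2007.
The image is captured: May 18, 2007 + 13 days = May 31, 2007.
The raw data is downlinked: May 31, 2007 + 9 days = Jun 9, 2007.
Level-1 processing completes: Jun 9, 2007 + 16 days = Jun 25, 2007.
The product is delivered to the customer: Jun 25, 2007 + 43 days = Aug 7, 2007.
Jun 13, 2007 falls between when the raw data is downlinked (Jun 9, 2007) and when Level-1 processing completes (Jun 25, 2007).

The raw data is downlinked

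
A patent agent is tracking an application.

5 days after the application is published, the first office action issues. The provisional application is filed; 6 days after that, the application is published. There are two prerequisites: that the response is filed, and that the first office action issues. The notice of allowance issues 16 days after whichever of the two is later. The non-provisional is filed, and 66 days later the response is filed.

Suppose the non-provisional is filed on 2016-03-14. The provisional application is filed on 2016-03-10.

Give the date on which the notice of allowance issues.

The non-provisional is filed: Mar 14, 2016.
The response is filed: Mar 14, 2016 + 66 days = May 19, 2016.
The provisional application is filed: Mar 10, 2016.
The application is published: Mar 10, 2016 + 6 days = Mar 16, 2016.
The first office action issues: Mar 16, 2016 + 5 days = Mar 21, 2016.
Both prerequisites met — the response is filed (May 19, 2016), the first office action issues (Mar 21, 2016); the later is May 19, 2016.
The notice of allowance issues: May 19, 2016 + 16 days = Jun 4, 2016.

2016-06-04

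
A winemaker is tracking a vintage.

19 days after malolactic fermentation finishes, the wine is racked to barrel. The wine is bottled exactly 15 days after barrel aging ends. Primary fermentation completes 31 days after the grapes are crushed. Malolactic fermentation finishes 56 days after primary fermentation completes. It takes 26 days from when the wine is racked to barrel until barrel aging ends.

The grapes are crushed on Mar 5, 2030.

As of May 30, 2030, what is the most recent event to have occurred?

Primary fermentation completes

The grapes are crushed: Mar 5, 2030.
Primary fermentation completes: Mar 5, 2030 + 31 days = Apr 5, 2030.
Malolactic fermentation finishes: Apr 5, 2030 + 56 days = May 31, 2030.
The wine is racked to barrel: May 31, 2030 + 19 days = Jun 19, 2030.
Barrel aging ends: Jun 19, 2030 + 26 days = Jul 15, 2030.
The wine is bottled: Jul 15, 2030 + 15 days = Jul 30, 2030.
May 30, 2030 falls between when primary fermentation completes (Apr 5, 2030) and when malolactic fermentation finishes (May 31, 2030).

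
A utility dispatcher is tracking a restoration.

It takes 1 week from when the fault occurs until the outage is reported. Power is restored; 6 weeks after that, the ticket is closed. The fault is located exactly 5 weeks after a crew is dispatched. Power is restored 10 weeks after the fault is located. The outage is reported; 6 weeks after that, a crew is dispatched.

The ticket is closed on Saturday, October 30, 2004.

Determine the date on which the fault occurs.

Saturday, April 17, 2004

The ticket is closed: Oct 30, 2004.
Power is restored: Oct 30, 2004 − 6 weeks = Sep 18, 2004.
The fault is located: Sep 18, 2004 − 10 weeks = Jul 10, 2004.
A crew is dispatched: Jul 10, 2004 − 5 weeks = Jun 5, 2004.
The outage is reported: Jun 5, 2004 − 6 weeks = Apr 24, 2004.
The fault occurs: Apr 24, 2004 − 1 week = Apr 17, 2004.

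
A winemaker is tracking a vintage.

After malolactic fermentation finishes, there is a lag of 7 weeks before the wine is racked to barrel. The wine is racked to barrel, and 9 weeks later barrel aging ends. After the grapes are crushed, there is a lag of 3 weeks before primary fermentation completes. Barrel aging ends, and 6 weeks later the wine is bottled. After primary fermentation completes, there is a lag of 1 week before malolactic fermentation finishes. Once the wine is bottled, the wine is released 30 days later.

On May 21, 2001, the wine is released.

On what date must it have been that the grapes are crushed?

The wine is released: May 21, 2001.
The wine is bottled: May 21, 2001 − 30 days = Apr 21, 2001.
Barrel aging ends: Apr 21, 2001 − 6 weeks = Mar 10, 2001.
The wine is racked to barrel: Mar 10, 2001 − 9 weeks = Jan 6, 2001.
Malolactic fermentation finishes: Jan 6, 2001 − 7 weeks = Nov 18, 2000.
Primary fermentation completes: Nov 18, 2000 − 1 week = Nov 11, 2000.
The grapes are crushed: Nov 11, 2000 − 3 weeks = Oct 21, 2000.

October 21, 2000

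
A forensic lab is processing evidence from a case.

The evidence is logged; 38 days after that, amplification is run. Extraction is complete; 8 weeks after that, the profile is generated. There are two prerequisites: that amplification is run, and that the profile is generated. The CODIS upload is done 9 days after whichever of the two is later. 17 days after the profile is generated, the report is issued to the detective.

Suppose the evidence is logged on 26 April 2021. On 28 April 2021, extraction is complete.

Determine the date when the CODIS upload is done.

The evidence is logged: Apr 26, 2021.
Amplification is run: Apr 26, 2021 + 38 days = Jun 3, 2021.
Extraction is complete: Apr 28, 2021.
The profile is generated: Apr 28, 2021 + 8 weeks = Jun 23, 2021.
Both prerequisites met — amplification is run (Jun 3, 2021), the profile is generated (Jun 23, 2021); the later is Jun 23, 2021.
The CODIS upload is done: Jun 23, 2021 + 9 days = Jul 2, 2021.

2 July 2021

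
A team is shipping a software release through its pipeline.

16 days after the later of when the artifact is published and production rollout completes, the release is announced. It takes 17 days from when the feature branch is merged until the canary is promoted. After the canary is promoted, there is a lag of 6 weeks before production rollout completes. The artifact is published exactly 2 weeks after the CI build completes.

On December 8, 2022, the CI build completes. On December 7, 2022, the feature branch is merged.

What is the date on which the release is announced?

The CI build completes: Dec 8, 2022.
The artifact is published: Dec 8, 2022 + 2 weeks = Dec 22, 2022.
The feature branch is merged: Dec 7, 2022.
The canary is promoted: Dec 7, 2022 + 17 days = Dec 24, 2022.
Production rollout completes: Dec 24, 2022 + 6 weeks = Feb 4, 2023.
Both prerequisites met — the artifact is published (Dec 22, 2022), production rollout completes (Feb 4, 2023); the later is Feb 4, 2023.
The release is announced: Feb 4, 2023 + 16 days = Feb 20, 2023.

February 20, 2023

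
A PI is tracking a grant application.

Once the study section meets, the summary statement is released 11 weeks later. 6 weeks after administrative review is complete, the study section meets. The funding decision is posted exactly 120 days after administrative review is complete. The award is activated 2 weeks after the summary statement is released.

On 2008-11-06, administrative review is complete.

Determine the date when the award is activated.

2009-03-19

Administrative review is complete: Nov 6, 2008.
The study section meets: Nov 6, 2008 + 6 weeks = Dec 18, 2008.
The summary statement is released: Dec 18, 2008 + 11 weeks = Mar 5, 2009.
The award is activated: Mar 5, 2009 + 2 weeks = Mar 19, 2009.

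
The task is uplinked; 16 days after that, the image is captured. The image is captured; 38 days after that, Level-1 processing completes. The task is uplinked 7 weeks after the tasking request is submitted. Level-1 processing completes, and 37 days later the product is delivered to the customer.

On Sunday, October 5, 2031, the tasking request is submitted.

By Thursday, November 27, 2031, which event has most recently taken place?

The task is uplinked

The tasking request is submitted: Oct 5, 2031.
The task is uplinked: Oct 5, 2031 + 7 weeks = Nov 23, 2031.
The image is captured: Nov 23, 2031 + 16 days = Dec 9, 2031.
Level-1 processing completes: Dec 9, 2031 + 38 days = Jan 16, 2032.
The product is delivered to the customer: Jan 16, 2032 + 37 days = Feb 22, 2032.
Nov 27, 2031 falls between when the task is uplinked (Nov 23, 2031) and when the image is captured (Dec 9, 2031).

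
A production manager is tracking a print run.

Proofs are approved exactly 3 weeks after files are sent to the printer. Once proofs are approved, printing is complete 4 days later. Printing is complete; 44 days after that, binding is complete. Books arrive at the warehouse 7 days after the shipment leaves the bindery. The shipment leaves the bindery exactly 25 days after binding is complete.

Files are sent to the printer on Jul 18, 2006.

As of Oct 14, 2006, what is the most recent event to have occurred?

Binding is complete

Files are sent to the printer: Jul 18, 2006.
Proofs are approved: Jul 18, 2006 + 3 weeks = Aug 8, 2006.
Printing is complete: Aug 8, 2006 + 4 days = Aug 12, 2006.
Binding is complete: Aug 12, 2006 + 44 days = Sep 25, 2006.
The shipment leaves the bindery: Sep 25, 2006 + 25 days = Oct 20, 2006.
Books arrive at the warehouse: Oct 20, 2006 + 7 days = Oct 27, 2006.
Oct 14, 2006 falls between when binding is complete (Sep 25, 2006) and when the shipment leaves the bindery (Oct 20, 2006).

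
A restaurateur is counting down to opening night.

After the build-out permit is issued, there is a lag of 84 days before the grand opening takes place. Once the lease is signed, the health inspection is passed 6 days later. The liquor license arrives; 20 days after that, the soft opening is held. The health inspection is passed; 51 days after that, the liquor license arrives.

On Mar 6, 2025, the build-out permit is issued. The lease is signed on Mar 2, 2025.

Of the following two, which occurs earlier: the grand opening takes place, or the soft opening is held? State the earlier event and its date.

The soft opening is held — May 18, 2025

The build-out permit is issued: Mar 6, 2025.
The grand opening takes place: Mar 6, 2025 + 84 days = May 29, 2025.
The lease is signed: Mar 2, 2025.
The health inspection is passed: Mar 2, 2025 + 6 days = Mar 8, 2025.
The liquor license arrives: Mar 8, 2025 + 51 days = Apr 28, 2025.
The soft opening is held: Apr 28, 2025 + 20 days = May 18, 2025.
Comparing: the grand opening takes place on May 29, 2025 vs the soft opening is held on May 18, 2025. Earlier: the soft opening is held.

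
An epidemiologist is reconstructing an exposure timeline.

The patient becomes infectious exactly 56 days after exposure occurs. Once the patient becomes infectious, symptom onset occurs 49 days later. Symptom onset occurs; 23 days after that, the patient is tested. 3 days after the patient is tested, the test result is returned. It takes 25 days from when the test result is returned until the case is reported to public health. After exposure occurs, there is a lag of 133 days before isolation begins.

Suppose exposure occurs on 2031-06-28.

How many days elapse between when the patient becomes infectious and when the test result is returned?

75 days

Causal path: the patient becomes infectious → symptom onset occurs → the patient is tested → the test result is returned.
Total delay along the path: 49 + 23 + 3 = 75 days.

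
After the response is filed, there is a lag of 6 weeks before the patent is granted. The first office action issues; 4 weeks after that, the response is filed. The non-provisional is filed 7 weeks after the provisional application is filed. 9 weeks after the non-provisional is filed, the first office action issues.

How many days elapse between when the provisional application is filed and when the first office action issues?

Causal path: the provisional application is filed → the non-provisional is filed → the first office action issues.
Total delay along the path: 7 + 9 weeks = 16 weeks = 112 days.

112 days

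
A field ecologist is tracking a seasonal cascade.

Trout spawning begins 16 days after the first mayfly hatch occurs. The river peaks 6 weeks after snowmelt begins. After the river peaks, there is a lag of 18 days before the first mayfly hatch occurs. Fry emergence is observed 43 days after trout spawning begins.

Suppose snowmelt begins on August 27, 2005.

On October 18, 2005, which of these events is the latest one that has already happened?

Snowmelt begins: Aug 27, 2005.
The river peaks: Aug 27, 2005 + 6 weeks = Oct 8, 2005.
The first mayfly hatch occurs: Oct 8, 2005 + 18 days = Oct 26, 2005.
Trout spawning begins: Oct 26, 2005 + 16 days = Nov 11, 2005.
Fry emergence is observed: Nov 11, 2005 + 43 days = Dec 24, 2005.
Oct 18, 2005 falls between when the river peaks (Oct 8, 2005) and when the first mayfly hatch occurs (Oct 26, 2005).

The river peaks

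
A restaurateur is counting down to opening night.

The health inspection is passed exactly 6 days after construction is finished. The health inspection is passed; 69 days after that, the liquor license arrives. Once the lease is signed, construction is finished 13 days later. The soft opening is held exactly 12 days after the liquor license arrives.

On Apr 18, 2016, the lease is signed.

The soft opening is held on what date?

The lease is signed: Apr 18, 2016.
Construction is finished: Apr 18, 2016 + 13 days = May 1, 2016.
The health inspection is passed: May 1, 2016 + 6 days = May 7, 2016.
The liquor license arrives: May 7, 2016 + 69 days = Jul 15, 2016.
The soft opening is held: Jul 15, 2016 + 12 days = Jul 27, 2016.

Jul 27, 2016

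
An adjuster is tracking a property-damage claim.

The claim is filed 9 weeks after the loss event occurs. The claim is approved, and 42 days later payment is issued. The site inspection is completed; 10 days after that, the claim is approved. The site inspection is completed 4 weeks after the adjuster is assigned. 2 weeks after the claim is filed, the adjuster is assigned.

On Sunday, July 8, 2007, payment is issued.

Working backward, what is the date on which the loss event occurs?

Thursday, February 1, 2007

Payment is issued: Jul 8, 2007.
The claim is approved: Jul 8, 2007 − 42 days = May 27, 2007.
The site inspection is completed: May 27, 2007 − 10 days = May 17, 2007.
The adjuster is assigned: May 17, 2007 − 4 weeks = Apr 19, 2007.
The claim is filed: Apr 19, 2007 − 2 weeks = Apr 5, 2007.
The loss event occurs: Apr 5, 2007 − 9 weeks = Feb 1, 2007.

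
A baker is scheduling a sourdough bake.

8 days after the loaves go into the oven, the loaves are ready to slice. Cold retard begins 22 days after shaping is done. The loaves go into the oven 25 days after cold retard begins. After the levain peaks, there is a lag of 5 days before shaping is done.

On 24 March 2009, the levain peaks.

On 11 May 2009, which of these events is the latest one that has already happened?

Cold retard begins

The levain peaks: Mar 24, 2009.
Shaping is done: Mar 24, 2009 + 5 days = Mar 29, 2009.
Cold retard begins: Mar 29, 2009 + 22 days = Apr 20, 2009.
The loaves go into the oven: Apr 20, 2009 + 25 days = May 15, 2009.
The loaves are ready to slice: May 15, 2009 + 8 days = May 23, 2009.
May 11, 2009 falls between when cold retard begins (Apr 20, 2009) and when the loaves go into the oven (May 15, 2009).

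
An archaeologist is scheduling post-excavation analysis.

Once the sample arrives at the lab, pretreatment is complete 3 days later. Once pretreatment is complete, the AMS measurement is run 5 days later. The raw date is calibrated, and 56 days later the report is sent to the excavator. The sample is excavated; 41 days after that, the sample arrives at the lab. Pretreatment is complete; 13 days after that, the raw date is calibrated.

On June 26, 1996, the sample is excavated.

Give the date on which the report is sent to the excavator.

The sample is excavated: Jun 26, 1996.
The sample arrives at the lab: Jun 26, 1996 + 41 days = Aug 6, 1996.
Pretreatment is complete: Aug 6, 1996 + 3 days = Aug 9, 1996.
The raw date is calibrated: Aug 9, 1996 + 13 days = Aug 22, 1996.
The report is sent to the excavator: Aug 22, 1996 + 56 days = Oct 17, 1996.

October 17, 1996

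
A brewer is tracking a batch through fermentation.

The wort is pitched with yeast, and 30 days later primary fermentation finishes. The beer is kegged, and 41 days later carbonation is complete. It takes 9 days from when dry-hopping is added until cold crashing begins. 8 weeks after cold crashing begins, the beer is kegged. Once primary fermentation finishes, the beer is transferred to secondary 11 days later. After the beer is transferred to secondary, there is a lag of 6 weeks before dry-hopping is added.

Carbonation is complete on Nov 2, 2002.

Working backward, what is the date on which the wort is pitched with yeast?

Apr 27, 2002

Carbonation is complete: Nov 2, 2002.
The beer is kegged: Nov 2, 2002 − 41 days = Sep 22, 2002.
Cold crashing begins: Sep 22, 2002 − 8 weeks = Jul 28, 2002.
Dry-hopping is added: Jul 28, 2002 − 9 days = Jul 19, 2002.
The beer is transferred to secondary: Jul 19, 2002 − 6 weeks = Jun 7, 2002.
Primary fermentation finishes: Jun 7, 2002 − 11 days = May 27, 2002.
The wort is pitched with yeast: May 27, 2002 − 30 days = Apr 27, 2002.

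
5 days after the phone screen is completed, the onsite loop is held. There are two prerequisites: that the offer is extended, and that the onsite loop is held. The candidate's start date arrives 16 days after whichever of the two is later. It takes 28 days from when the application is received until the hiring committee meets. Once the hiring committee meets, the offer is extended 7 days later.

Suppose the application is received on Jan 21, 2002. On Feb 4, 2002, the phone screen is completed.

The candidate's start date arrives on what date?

Mar 13, 2002

The application is received: Jan 21, 2002.
The hiring committee meets: Jan 21, 2002 + 28 days = Feb 18, 2002.
The offer is extended: Feb 18, 2002 + 7 days = Feb 25, 2002.
The phone screen is completed: Feb 4, 2002.
The onsite loop is held: Feb 4, 2002 + 5 days = Feb 9, 2002.
Both prerequisites met — the offer is extended (Feb 25, 2002), the onsite loop is held (Feb 9, 2002); the later is Feb 25, 2002.
The candidate's start date arrives: Feb 25, 2002 + 16 days = Mar 13, 2002.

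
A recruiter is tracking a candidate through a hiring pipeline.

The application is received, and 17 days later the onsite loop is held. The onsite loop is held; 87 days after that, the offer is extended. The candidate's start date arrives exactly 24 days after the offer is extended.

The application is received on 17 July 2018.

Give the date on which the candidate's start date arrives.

22 November 2018

The application is received: Jul 17, 2018.
The onsite loop is held: Jul 17, 2018 + 17 days = Aug 3, 2018.
The offer is extended: Aug 3, 2018 + 87 days = Oct 29, 2018.
The candidate's start date arrives: Oct 29, 2018 + 24 days = Nov 22, 2018.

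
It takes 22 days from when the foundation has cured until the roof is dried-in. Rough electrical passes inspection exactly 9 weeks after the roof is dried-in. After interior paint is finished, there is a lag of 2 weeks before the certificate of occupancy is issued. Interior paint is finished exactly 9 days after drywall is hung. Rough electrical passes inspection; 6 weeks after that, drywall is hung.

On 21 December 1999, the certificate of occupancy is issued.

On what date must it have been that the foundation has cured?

24 July 1999

The certificate of occupancy is issued: Dec 21, 1999.
Interior paint is finished: Dec 21, 1999 − 2 weeks = Dec 7, 1999.
Drywall is hung: Dec 7, 1999 − 9 days = Nov 28, 1999.
Rough electrical passes inspection: Nov 28, 1999 − 6 weeks = Oct 17, 1999.
The roof is dried-in: Oct 17, 1999 − 9 weeks = Aug 15, 1999.
The foundation has cured: Aug 15, 1999 − 22 days = Jul 24, 1999.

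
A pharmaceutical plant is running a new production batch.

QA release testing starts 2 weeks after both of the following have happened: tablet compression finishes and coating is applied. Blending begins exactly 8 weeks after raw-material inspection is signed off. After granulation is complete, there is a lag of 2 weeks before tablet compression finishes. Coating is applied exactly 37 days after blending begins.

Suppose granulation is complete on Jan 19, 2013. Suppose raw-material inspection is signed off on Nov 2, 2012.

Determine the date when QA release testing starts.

Granulation is complete: Jan 19, 2013.
Tablet compression finishes: Jan 19, 2013 + 2 weeks = Feb 2, 2013.
Raw-material inspection is signed off: Nov 2, 2012.
Blending begins: Nov 2, 2012 + 8 weeks = Dec 28, 2012.
Coating is applied: Dec 28, 2012 + 37 days = Feb 3, 2013.
Both prerequisites met — tablet compression finishes (Feb 2, 2013), coating is applied (Feb 3, 2013); the later is Feb 3, 2013.
QA release testing starts: Feb 3, 2013 + 2 weeks = Feb 17, 2013.

Feb 17, 2013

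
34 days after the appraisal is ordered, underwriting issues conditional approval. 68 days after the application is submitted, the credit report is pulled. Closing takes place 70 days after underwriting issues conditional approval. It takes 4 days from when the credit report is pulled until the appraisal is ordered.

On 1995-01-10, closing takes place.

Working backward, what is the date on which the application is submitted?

Closing takes place: Jan 10, 1995.
Underwriting issues conditional approval: Jan 10, 1995 − 70 days = Nov 1, 1994.
The appraisal is ordered: Nov 1, 1994 − 34 days = Sep 28, 1994.
The credit report is pulled: Sep 28, 1994 − 4 days = Sep 24, 1994.
The application is submitted: Sep 24, 1994 − 68 days = Jul 18, 1994.

1994-07-18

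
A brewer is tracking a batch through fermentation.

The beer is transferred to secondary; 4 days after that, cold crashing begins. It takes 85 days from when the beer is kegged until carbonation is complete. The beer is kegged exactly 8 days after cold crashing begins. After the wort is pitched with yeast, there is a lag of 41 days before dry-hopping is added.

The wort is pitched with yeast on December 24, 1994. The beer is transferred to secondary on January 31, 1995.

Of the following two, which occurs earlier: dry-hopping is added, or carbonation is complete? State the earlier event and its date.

Dry-hopping is added — February 3, 1995

The wort is pitched with yeast: Dec 24, 1994.
Dry-hopping is added: Dec 24, 1994 + 41 days = Feb 3, 1995.
The beer is transferred to secondary: Jan 31, 1995.
Cold crashing begins: Jan 31, 1995 + 4 days = Feb 4, 1995.
The beer is kegged: Feb 4, 1995 + 8 days = Feb 12, 1995.
Carbonation is complete: Feb 12, 1995 + 85 days = May 8, 1995.
Comparing: dry-hopping is added on Feb 3, 1995 vs carbonation is complete on May 8, 1995. Earlier: dry-hopping is added.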